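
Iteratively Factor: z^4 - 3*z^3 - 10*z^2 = (z)*(z^3 - 3*z^2 - 10*z) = z*(z - 5)*(z^2 + 2*z) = z*(z - 5)*(z + 2)*(z)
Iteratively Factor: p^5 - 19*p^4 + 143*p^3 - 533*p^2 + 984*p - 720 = (p - 5)*(p^4 - 14*p^3 + 73*p^2 - 168*p + 144) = (p - 5)*(p - 4)*(p^3 - 10*p^2 + 33*p - 36) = (p - 5)*(p - 4)*(p - 3)*(p^2 - 7*p + 12) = (p - 5)*(p - 4)^2*(p - 3)*(p - 3)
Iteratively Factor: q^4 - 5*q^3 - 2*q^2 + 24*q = (q - 3)*(q^3 - 2*q^2 - 8*q) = (q - 3)*(q + 2)*(q^2 - 4*q) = (q - 4)*(q - 3)*(q + 2)*(q)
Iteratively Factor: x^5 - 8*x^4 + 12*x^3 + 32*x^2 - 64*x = (x - 4)*(x^4 - 4*x^3 - 4*x^2 + 16*x) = (x - 4)*(x + 2)*(x^3 - 6*x^2 + 8*x) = (x - 4)*(x - 2)*(x + 2)*(x^2 - 4*x) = (x - 4)^2*(x - 2)*(x + 2)*(x)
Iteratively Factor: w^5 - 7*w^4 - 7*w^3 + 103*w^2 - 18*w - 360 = (w + 2)*(w^4 - 9*w^3 + 11*w^2 + 81*w - 180) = (w - 3)*(w + 2)*(w^3 - 6*w^2 - 7*w + 60) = (w - 4)*(w - 3)*(w + 2)*(w^2 - 2*w - 15) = (w - 5)*(w - 4)*(w - 3)*(w + 2)*(w + 3)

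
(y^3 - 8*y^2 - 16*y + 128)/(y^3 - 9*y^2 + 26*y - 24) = (y^2 - 4*y - 32)/(y^2 - 5*y + 6)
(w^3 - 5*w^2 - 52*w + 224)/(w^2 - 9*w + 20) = (w^2 - w - 56)/(w - 5)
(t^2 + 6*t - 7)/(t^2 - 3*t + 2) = (t + 7)/(t - 2)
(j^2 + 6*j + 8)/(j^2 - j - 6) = (j + 4)/(j - 3)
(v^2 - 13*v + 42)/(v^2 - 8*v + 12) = (v - 7)/(v - 2)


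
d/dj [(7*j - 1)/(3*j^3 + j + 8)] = (21*j^3 + 7*j - (7*j - 1)*(9*j^2 + 1) + 56)/(3*j^3 + j + 8)^2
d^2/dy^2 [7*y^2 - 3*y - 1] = 14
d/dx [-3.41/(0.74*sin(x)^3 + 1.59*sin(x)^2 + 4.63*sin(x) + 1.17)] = (7.5702*sin(x)^2 + 10.8438*sin(x) + 15.7883)*cos(x)/(0.74*sin(x)^3 + 1.59*sin(x)^2 + 4.63*sin(x) + 1.17)^2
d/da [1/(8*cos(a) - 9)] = 8*sin(a)/(8*cos(a) - 9)^2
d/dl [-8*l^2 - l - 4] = -16*l - 1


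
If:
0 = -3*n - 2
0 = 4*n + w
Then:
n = -2/3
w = 8/3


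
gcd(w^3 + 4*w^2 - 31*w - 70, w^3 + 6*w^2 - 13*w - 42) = w^2 + 9*w + 14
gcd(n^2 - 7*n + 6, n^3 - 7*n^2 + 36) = n - 6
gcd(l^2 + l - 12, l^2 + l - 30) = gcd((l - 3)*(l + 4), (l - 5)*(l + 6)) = 1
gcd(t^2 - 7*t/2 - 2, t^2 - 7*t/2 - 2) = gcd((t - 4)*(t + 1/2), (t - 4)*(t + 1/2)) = t^2 - 7*t/2 - 2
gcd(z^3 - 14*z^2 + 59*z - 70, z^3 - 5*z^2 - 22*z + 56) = z^2 - 9*z + 14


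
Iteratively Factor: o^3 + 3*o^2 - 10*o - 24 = (o + 2)*(o^2 + o - 12) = (o - 3)*(o + 2)*(o + 4)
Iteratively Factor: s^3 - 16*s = (s - 4)*(s^2 + 4*s) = s*(s - 4)*(s + 4)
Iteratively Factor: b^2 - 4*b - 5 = (b + 1)*(b - 5)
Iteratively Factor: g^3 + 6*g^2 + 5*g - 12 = (g + 3)*(g^2 + 3*g - 4) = (g + 3)*(g + 4)*(g - 1)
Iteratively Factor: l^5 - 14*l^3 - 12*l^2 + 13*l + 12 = (l + 1)*(l^4 - l^3 - 13*l^2 + l + 12) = (l - 1)*(l + 1)*(l^3 - 13*l - 12) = (l - 1)*(l + 1)*(l + 3)*(l^2 - 3*l - 4) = (l - 4)*(l - 1)*(l + 1)*(l + 3)*(l + 1)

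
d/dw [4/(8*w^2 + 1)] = -64*w/(8*w^2 + 1)^2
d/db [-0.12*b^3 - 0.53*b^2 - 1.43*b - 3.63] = -0.36*b^2 - 1.06*b - 1.43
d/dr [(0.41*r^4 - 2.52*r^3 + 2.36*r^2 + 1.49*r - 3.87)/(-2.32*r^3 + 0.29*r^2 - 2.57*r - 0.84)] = (-0.9512*r^6 + 0.237800000000004*r^5 + 1.5833*r^4 + 18.4888*r^3 - 27.0821*r^2 - 1.7202*r - 11.1975)/(5.3824*r^6 - 1.3456*r^5 + 12.0089*r^4 + 2.407*r^3 + 6.1177*r^2 + 4.3176*r + 0.7056)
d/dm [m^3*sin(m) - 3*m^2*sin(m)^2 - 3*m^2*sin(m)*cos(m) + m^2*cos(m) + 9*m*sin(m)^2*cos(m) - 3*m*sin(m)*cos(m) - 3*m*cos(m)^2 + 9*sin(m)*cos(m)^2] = m^3*cos(m) + 2*m^2*sin(m) - 3*sqrt(2)*m^2*sin(2*m + pi/4) - 9*m*sin(m)/4 + 27*m*sin(3*m)/4 + 2*m*cos(m) - 3*m - 3*sqrt(2)*sin(2*m + pi/4)/2 + 9*cos(m)/2 + 9*cos(3*m)/2 - 3/2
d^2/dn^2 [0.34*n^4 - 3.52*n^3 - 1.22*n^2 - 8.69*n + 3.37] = 4.08*n^2 - 21.12*n - 2.44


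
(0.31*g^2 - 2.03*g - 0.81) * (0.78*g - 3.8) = 0.2418*g^3 - 2.7614*g^2 + 7.0822*g + 3.078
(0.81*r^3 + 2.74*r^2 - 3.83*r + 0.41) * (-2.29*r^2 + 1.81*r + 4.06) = -1.8549*r^5 - 4.8085*r^4 + 17.0187*r^3 + 3.2532*r^2 - 14.8077*r + 1.6646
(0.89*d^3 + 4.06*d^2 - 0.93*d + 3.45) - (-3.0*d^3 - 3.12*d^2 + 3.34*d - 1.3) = 3.89*d^3 + 7.18*d^2 - 4.27*d + 4.75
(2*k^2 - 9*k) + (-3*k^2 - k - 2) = -k^2 - 10*k - 2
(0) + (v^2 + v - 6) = v^2 + v - 6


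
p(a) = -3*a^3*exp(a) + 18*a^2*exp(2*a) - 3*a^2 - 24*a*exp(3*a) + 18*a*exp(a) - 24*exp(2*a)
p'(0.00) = -54.00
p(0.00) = -24.00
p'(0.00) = -54.00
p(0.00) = -24.00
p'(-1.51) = 4.70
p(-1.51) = -9.34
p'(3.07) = -2265239.20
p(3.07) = -669668.47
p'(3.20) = -3496689.39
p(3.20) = -1038476.72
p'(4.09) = -65413316.77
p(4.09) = -19946969.24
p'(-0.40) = -15.20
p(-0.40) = -11.78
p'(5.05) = -1446599594.18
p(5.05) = -449780297.22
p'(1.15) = -2891.88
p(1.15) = -824.36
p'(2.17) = -105929.00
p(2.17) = -30268.47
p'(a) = -3*a^3*exp(a) + 36*a^2*exp(2*a) - 9*a^2*exp(a) - 72*a*exp(3*a) + 36*a*exp(2*a) + 18*a*exp(a) - 6*a - 24*exp(3*a) - 48*exp(2*a) + 18*exp(a)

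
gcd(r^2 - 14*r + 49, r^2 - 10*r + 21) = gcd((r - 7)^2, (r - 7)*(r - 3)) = r - 7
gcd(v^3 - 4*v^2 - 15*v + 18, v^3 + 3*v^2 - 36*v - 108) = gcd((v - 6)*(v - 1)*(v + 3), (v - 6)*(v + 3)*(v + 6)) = v^2 - 3*v - 18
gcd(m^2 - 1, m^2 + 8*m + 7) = m + 1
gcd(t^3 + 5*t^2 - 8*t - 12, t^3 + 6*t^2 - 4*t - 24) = t^2 + 4*t - 12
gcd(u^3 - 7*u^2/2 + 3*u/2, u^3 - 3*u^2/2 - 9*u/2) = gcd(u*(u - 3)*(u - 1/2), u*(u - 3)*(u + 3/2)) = u^2 - 3*u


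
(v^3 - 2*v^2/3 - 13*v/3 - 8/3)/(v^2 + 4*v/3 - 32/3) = (v^2 + 2*v + 1)/(v + 4)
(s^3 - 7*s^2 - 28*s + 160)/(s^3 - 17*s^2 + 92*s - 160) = (s + 5)/(s - 5)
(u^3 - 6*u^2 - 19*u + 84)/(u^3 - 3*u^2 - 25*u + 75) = (u^2 - 3*u - 28)/(u^2 - 25)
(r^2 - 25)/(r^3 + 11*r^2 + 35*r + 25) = (r - 5)/(r^2 + 6*r + 5)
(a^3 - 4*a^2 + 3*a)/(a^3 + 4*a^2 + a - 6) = a*(a - 3)/(a^2 + 5*a + 6)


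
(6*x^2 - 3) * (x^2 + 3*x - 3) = 6*x^4 + 18*x^3 - 21*x^2 - 9*x + 9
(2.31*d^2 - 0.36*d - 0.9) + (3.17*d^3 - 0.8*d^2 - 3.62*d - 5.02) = 3.17*d^3 + 1.51*d^2 - 3.98*d - 5.92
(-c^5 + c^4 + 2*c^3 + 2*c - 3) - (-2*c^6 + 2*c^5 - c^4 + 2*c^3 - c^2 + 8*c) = 2*c^6 - 3*c^5 + 2*c^4 + c^2 - 6*c - 3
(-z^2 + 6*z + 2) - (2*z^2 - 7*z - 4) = -3*z^2 + 13*z + 6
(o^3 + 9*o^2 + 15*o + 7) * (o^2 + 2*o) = o^5 + 11*o^4 + 33*o^3 + 37*o^2 + 14*o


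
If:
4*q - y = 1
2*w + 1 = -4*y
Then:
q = y/4 + 1/4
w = -2*y - 1/2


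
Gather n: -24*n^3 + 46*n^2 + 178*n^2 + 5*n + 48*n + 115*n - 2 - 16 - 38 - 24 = -24*n^3 + 224*n^2 + 168*n - 80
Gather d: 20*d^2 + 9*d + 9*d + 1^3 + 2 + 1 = 20*d^2 + 18*d + 4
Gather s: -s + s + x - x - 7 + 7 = 0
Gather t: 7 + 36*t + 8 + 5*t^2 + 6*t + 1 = 5*t^2 + 42*t + 16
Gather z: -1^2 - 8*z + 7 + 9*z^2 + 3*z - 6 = 9*z^2 - 5*z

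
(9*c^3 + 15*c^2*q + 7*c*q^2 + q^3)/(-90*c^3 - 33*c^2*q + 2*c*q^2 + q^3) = (3*c^2 + 4*c*q + q^2)/(-30*c^2 - c*q + q^2)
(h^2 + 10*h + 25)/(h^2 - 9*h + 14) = (h^2 + 10*h + 25)/(h^2 - 9*h + 14)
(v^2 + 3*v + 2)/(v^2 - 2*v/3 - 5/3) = 3*(v + 2)/(3*v - 5)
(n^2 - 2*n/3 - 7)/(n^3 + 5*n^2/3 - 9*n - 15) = (3*n + 7)/(3*n^2 + 14*n + 15)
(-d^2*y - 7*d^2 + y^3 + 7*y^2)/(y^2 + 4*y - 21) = (-d^2 + y^2)/(y - 3)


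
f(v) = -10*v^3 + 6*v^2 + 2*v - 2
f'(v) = -30*v^2 + 12*v + 2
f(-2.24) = 136.02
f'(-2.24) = -175.41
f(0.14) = -1.63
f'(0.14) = 3.09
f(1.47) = -17.86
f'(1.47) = -45.19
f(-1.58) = 49.26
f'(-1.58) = -91.85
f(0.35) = -0.99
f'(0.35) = 2.52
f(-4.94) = 1340.08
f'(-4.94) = -789.39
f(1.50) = -19.25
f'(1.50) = -47.50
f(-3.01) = 319.05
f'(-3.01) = -305.92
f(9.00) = -6788.00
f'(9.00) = -2320.00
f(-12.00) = 18118.00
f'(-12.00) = -4462.00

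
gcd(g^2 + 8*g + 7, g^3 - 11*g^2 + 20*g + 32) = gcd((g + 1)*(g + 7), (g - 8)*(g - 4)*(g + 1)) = g + 1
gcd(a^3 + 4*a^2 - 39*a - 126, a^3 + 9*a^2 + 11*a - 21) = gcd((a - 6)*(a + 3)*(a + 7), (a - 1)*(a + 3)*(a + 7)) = a^2 + 10*a + 21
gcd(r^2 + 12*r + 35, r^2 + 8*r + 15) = r + 5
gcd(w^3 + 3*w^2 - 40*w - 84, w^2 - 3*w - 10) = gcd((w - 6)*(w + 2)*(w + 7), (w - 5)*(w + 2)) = w + 2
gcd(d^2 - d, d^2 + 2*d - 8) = 1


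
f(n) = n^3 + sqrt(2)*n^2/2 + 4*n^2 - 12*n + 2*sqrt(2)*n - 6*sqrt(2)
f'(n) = 3*n^2 + sqrt(2)*n + 8*n - 12 + 2*sqrt(2)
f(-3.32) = 37.25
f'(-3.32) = -7.36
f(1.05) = -11.77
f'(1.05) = 4.02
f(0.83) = -12.28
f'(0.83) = 0.71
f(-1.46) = 11.83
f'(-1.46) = -16.52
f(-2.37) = 26.38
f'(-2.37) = -14.63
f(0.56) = -11.97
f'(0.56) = -2.96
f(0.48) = -11.69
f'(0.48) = -3.96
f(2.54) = 14.97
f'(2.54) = 34.10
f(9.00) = 1019.25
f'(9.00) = 318.56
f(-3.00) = 34.39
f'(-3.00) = -10.41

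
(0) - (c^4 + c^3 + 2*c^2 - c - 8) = -c^4 - c^3 - 2*c^2 + c + 8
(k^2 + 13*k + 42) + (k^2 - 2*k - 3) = 2*k^2 + 11*k + 39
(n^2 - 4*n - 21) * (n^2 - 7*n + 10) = n^4 - 11*n^3 + 17*n^2 + 107*n - 210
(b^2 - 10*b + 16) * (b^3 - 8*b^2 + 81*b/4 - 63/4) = b^5 - 18*b^4 + 465*b^3/4 - 1385*b^2/4 + 963*b/2 - 252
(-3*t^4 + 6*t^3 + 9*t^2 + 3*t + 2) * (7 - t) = 3*t^5 - 27*t^4 + 33*t^3 + 60*t^2 + 19*t + 14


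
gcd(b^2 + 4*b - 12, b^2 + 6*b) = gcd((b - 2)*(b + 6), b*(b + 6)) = b + 6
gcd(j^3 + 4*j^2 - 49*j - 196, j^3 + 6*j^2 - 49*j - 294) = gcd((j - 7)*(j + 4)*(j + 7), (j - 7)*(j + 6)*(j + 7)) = j^2 - 49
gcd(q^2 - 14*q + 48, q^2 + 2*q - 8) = 1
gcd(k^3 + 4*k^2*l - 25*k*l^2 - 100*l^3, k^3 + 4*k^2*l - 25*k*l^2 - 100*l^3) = k^3 + 4*k^2*l - 25*k*l^2 - 100*l^3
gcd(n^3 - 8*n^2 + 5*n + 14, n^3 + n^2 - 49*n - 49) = n^2 - 6*n - 7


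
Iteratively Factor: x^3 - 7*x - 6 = (x + 1)*(x^2 - x - 6) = (x - 3)*(x + 1)*(x + 2)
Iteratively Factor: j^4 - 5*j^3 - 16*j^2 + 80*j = (j - 4)*(j^3 - j^2 - 20*j) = j*(j - 4)*(j^2 - j - 20) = j*(j - 5)*(j - 4)*(j + 4)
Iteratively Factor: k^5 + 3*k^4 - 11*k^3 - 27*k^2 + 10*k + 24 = (k + 2)*(k^4 + k^3 - 13*k^2 - k + 12) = (k + 2)*(k + 4)*(k^3 - 3*k^2 - k + 3) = (k - 3)*(k + 2)*(k + 4)*(k^2 - 1) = (k - 3)*(k - 1)*(k + 2)*(k + 4)*(k + 1)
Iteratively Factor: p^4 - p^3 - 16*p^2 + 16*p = (p - 1)*(p^3 - 16*p) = (p - 1)*(p + 4)*(p^2 - 4*p) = (p - 4)*(p - 1)*(p + 4)*(p)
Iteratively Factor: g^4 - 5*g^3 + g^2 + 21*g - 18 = (g + 2)*(g^3 - 7*g^2 + 15*g - 9) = (g - 3)*(g + 2)*(g^2 - 4*g + 3) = (g - 3)*(g - 1)*(g + 2)*(g - 3)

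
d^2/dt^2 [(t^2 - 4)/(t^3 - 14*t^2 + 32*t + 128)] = 2*(t + 10)/(t^4 - 32*t^3 + 384*t^2 - 2048*t + 4096)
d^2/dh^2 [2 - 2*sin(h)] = 2*sin(h)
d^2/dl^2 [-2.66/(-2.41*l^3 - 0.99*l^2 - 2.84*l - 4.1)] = (-(38.4636*l + 5.2668)*(2.41*l^3 + 0.99*l^2 + 2.84*l + 4.1) + 2.66*(7.23*l^2 + 1.98*l + 2.84)*(14.46*l^2 + 3.96*l + 5.68))/(2.41*l^3 + 0.99*l^2 + 2.84*l + 4.1)^3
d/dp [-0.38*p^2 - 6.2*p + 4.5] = -0.76*p - 6.2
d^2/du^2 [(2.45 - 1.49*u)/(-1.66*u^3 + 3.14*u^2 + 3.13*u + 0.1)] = (24.635064*u^5 - 127.613496*u^4 + 249.191172*u^3 - 65.58978*u^2 - 149.7219*u - 47.39895)/(4.574296*u^9 - 25.957752*u^8 + 23.225724*u^7 + 66.103048*u^6 - 40.665642*u^5 - 92.127198*u^4 - 36.511417*u^3 - 3.03327*u^2 - 0.0939*u - 0.001)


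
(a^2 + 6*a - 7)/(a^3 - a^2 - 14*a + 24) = (a^2 + 6*a - 7)/(a^3 - a^2 - 14*a + 24)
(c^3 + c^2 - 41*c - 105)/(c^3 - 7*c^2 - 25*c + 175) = (c + 3)/(c - 5)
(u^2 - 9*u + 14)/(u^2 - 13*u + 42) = (u - 2)/(u - 6)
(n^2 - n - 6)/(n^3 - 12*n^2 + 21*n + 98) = (n - 3)/(n^2 - 14*n + 49)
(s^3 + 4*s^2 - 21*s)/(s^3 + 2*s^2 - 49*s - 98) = s*(s - 3)/(s^2 - 5*s - 14)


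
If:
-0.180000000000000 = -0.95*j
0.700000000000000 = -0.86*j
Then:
No Solution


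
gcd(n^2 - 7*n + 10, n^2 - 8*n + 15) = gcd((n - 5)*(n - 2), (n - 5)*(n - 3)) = n - 5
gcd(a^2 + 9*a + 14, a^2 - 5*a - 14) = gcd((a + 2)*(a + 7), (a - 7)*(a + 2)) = a + 2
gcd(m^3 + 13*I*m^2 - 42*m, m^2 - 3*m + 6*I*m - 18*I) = m + 6*I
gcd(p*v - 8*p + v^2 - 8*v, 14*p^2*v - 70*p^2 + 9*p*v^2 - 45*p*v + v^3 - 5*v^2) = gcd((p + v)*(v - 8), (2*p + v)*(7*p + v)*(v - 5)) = 1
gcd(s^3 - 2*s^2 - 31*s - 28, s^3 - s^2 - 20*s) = s + 4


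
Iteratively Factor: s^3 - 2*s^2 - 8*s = (s - 4)*(s^2 + 2*s) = s*(s - 4)*(s + 2)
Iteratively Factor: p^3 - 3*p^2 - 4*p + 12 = (p - 3)*(p^2 - 4) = (p - 3)*(p - 2)*(p + 2)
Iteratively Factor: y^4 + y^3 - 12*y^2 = (y + 4)*(y^3 - 3*y^2) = y*(y + 4)*(y^2 - 3*y) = y*(y - 3)*(y + 4)*(y)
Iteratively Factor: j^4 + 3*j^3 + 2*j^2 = (j)*(j^3 + 3*j^2 + 2*j) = j^2*(j^2 + 3*j + 2) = j^2*(j + 2)*(j + 1)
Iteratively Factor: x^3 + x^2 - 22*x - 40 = (x - 5)*(x^2 + 6*x + 8) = (x - 5)*(x + 2)*(x + 4)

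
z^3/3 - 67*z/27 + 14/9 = (z/3 + 1)*(z - 7/3)*(z - 2/3)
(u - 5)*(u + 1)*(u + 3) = u^3 - u^2 - 17*u - 15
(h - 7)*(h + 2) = h^2 - 5*h - 14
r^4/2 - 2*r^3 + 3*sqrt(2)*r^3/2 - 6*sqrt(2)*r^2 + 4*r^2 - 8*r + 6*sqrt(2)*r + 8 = (r/2 + sqrt(2))*(r - 2)^2*(r + sqrt(2))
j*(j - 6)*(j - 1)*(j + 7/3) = j^4 - 14*j^3/3 - 31*j^2/3 + 14*j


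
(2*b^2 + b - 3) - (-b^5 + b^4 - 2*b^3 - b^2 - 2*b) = b^5 - b^4 + 2*b^3 + 3*b^2 + 3*b - 3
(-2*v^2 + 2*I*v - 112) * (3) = -6*v^2 + 6*I*v - 336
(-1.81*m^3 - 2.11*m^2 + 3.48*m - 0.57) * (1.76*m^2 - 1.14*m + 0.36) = -3.1856*m^5 - 1.6502*m^4 + 7.8786*m^3 - 5.73*m^2 + 1.9026*m - 0.2052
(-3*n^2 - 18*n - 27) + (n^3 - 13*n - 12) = n^3 - 3*n^2 - 31*n - 39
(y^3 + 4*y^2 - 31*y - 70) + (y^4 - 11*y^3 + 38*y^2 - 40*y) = y^4 - 10*y^3 + 42*y^2 - 71*y - 70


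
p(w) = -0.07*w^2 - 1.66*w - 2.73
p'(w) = -0.14*w - 1.66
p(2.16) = -6.64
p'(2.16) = -1.96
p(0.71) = -3.94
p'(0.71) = -1.76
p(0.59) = -3.73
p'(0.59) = -1.74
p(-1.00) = -1.14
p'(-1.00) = -1.52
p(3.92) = -10.31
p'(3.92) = -2.21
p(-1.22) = -0.81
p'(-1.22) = -1.49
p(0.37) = -3.35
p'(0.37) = -1.71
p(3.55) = -9.51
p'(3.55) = -2.16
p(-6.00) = 4.71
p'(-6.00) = -0.82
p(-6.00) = 4.71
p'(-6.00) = -0.82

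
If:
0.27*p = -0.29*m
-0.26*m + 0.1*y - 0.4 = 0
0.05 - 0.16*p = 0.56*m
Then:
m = 0.13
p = -0.14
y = 4.33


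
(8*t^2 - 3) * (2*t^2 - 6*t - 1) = 16*t^4 - 48*t^3 - 14*t^2 + 18*t + 3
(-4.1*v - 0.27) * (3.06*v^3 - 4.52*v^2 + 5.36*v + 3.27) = -12.546*v^4 + 17.7058*v^3 - 20.7556*v^2 - 14.8542*v - 0.8829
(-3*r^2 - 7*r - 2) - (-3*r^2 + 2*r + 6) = -9*r - 8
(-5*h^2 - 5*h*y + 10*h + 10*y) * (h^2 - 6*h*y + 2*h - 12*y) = -5*h^4 + 25*h^3*y + 30*h^2*y^2 + 20*h^2 - 100*h*y - 120*y^2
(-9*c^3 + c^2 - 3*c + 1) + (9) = -9*c^3 + c^2 - 3*c + 10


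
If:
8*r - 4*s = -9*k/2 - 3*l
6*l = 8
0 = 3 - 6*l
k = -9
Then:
No Solution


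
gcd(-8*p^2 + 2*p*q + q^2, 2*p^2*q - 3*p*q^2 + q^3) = 2*p - q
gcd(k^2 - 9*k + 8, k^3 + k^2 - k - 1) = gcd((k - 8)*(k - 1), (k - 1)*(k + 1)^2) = k - 1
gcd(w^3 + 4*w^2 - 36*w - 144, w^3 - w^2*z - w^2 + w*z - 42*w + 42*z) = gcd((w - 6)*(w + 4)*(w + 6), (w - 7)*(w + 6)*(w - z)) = w + 6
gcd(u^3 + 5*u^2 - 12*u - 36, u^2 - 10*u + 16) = 1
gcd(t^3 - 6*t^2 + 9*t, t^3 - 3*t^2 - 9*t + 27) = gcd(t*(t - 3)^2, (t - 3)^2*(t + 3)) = t^2 - 6*t + 9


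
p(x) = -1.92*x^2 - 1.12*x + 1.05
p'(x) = -3.84*x - 1.12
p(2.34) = -12.08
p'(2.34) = -10.11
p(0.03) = 1.01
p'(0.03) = -1.24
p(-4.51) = -32.95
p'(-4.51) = 16.20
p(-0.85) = 0.61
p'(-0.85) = 2.14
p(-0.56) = 1.08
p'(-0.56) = 1.03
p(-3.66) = -20.57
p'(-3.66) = 12.93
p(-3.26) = -15.70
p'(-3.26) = 11.40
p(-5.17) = -44.48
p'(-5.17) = 18.73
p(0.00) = 1.05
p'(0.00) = -1.12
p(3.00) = -19.59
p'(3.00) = -12.64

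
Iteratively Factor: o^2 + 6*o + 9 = (o + 3)*(o + 3)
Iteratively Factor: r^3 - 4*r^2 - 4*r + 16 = (r - 4)*(r^2 - 4) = (r - 4)*(r + 2)*(r - 2)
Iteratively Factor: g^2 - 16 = (g + 4)*(g - 4)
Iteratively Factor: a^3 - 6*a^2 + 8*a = (a)*(a^2 - 6*a + 8) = a*(a - 2)*(a - 4)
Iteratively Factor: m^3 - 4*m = (m - 2)*(m^2 + 2*m) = m*(m - 2)*(m + 2)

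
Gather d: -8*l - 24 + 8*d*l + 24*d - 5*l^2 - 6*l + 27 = d*(8*l + 24) - 5*l^2 - 14*l + 3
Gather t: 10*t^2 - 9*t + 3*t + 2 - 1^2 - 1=10*t^2 - 6*t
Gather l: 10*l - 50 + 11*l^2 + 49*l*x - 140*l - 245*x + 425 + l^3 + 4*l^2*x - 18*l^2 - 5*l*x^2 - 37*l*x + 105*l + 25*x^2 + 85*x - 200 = l^3 + l^2*(4*x - 7) + l*(-5*x^2 + 12*x - 25) + 25*x^2 - 160*x + 175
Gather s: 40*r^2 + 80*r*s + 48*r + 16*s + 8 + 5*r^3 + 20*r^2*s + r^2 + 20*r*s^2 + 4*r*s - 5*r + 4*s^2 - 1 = 5*r^3 + 41*r^2 + 43*r + s^2*(20*r + 4) + s*(20*r^2 + 84*r + 16) + 7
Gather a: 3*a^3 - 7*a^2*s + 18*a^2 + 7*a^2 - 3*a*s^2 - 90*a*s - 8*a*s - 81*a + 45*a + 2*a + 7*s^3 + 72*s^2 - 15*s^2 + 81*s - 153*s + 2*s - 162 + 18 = 3*a^3 + a^2*(25 - 7*s) + a*(-3*s^2 - 98*s - 34) + 7*s^3 + 57*s^2 - 70*s - 144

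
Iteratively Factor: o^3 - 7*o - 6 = (o + 2)*(o^2 - 2*o - 3) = (o + 1)*(o + 2)*(o - 3)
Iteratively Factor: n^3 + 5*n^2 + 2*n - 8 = (n + 2)*(n^2 + 3*n - 4) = (n + 2)*(n + 4)*(n - 1)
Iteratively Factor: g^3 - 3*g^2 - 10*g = (g)*(g^2 - 3*g - 10) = g*(g - 5)*(g + 2)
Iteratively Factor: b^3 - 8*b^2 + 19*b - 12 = (b - 3)*(b^2 - 5*b + 4) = (b - 3)*(b - 1)*(b - 4)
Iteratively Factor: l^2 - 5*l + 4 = (l - 1)*(l - 4)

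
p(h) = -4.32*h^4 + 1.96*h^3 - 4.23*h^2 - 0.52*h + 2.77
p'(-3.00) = 544.34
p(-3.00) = -436.58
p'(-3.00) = 544.34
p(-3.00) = -436.58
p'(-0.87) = 22.67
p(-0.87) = -3.74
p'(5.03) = -2093.42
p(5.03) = -2622.82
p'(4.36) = -1357.83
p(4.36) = -1478.56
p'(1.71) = -84.20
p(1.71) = -37.63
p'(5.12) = -2208.98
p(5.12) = -2816.39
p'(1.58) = -67.37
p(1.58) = -27.80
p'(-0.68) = 13.39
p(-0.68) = -0.37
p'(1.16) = -29.39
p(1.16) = -8.29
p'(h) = -17.28*h^3 + 5.88*h^2 - 8.46*h - 0.52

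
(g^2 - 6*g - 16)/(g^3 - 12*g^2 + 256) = (g + 2)/(g^2 - 4*g - 32)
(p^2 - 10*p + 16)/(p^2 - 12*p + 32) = (p - 2)/(p - 4)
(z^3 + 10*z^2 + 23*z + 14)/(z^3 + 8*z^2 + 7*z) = (z + 2)/z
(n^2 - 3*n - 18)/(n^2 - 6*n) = (n + 3)/n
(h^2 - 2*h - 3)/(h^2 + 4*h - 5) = (h^2 - 2*h - 3)/(h^2 + 4*h - 5)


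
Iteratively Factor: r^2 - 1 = (r + 1)*(r - 1)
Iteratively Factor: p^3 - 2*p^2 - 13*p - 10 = (p + 1)*(p^2 - 3*p - 10) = (p - 5)*(p + 1)*(p + 2)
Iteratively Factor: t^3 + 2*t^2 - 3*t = (t)*(t^2 + 2*t - 3) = t*(t - 1)*(t + 3)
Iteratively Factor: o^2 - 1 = (o + 1)*(o - 1)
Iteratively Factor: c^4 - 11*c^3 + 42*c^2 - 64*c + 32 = (c - 2)*(c^3 - 9*c^2 + 24*c - 16) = (c - 4)*(c - 2)*(c^2 - 5*c + 4) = (c - 4)*(c - 2)*(c - 1)*(c - 4)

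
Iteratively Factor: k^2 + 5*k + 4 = (k + 1)*(k + 4)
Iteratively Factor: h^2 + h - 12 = (h - 3)*(h + 4)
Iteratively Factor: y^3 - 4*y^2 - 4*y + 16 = (y - 4)*(y^2 - 4) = (y - 4)*(y - 2)*(y + 2)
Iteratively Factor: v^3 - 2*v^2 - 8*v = (v - 4)*(v^2 + 2*v) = v*(v - 4)*(v + 2)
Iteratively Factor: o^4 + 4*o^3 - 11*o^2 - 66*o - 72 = (o - 4)*(o^3 + 8*o^2 + 21*o + 18) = (o - 4)*(o + 3)*(o^2 + 5*o + 6) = (o - 4)*(o + 2)*(o + 3)*(o + 3)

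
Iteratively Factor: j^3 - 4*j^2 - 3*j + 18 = (j - 3)*(j^2 - j - 6) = (j - 3)*(j + 2)*(j - 3)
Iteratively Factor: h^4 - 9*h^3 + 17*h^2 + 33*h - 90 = (h - 3)*(h^3 - 6*h^2 - h + 30) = (h - 5)*(h - 3)*(h^2 - h - 6) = (h - 5)*(h - 3)*(h + 2)*(h - 3)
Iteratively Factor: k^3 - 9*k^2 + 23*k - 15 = (k - 3)*(k^2 - 6*k + 5) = (k - 3)*(k - 1)*(k - 5)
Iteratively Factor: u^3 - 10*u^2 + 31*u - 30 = (u - 3)*(u^2 - 7*u + 10) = (u - 3)*(u - 2)*(u - 5)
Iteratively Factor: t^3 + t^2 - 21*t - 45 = (t + 3)*(t^2 - 2*t - 15) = (t + 3)^2*(t - 5)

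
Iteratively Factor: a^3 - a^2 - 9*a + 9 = (a + 3)*(a^2 - 4*a + 3) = (a - 1)*(a + 3)*(a - 3)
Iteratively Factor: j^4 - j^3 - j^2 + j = (j - 1)*(j^3 - j) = j*(j - 1)*(j^2 - 1) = j*(j - 1)^2*(j + 1)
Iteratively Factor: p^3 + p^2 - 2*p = (p)*(p^2 + p - 2) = p*(p + 2)*(p - 1)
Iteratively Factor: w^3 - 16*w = (w + 4)*(w^2 - 4*w) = (w - 4)*(w + 4)*(w)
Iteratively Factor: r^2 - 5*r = (r)*(r - 5)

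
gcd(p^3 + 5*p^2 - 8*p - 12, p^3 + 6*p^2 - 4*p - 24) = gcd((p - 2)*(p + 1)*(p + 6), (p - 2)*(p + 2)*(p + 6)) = p^2 + 4*p - 12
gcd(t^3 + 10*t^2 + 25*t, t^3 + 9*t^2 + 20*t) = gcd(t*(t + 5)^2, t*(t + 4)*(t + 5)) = t^2 + 5*t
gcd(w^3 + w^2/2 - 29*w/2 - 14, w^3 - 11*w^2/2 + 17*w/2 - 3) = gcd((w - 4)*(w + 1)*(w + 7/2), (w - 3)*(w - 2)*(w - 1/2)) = 1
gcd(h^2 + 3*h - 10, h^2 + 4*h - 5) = h + 5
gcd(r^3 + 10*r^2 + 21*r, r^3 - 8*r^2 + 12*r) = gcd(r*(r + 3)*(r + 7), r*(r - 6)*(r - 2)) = r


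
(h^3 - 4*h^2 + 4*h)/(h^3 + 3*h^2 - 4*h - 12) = h*(h - 2)/(h^2 + 5*h + 6)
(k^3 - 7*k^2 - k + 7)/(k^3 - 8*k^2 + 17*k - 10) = (k^2 - 6*k - 7)/(k^2 - 7*k + 10)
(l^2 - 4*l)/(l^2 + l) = (l - 4)/(l + 1)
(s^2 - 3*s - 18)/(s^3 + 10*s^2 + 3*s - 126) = (s^2 - 3*s - 18)/(s^3 + 10*s^2 + 3*s - 126)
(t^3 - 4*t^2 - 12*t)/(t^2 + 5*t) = (t^2 - 4*t - 12)/(t + 5)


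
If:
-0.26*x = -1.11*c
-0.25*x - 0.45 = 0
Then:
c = -0.42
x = -1.80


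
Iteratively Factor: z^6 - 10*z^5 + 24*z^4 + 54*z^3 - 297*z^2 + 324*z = (z - 4)*(z^5 - 6*z^4 + 54*z^2 - 81*z) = (z - 4)*(z - 3)*(z^4 - 3*z^3 - 9*z^2 + 27*z) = (z - 4)*(z - 3)^2*(z^3 - 9*z) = (z - 4)*(z - 3)^2*(z + 3)*(z^2 - 3*z) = (z - 4)*(z - 3)^3*(z + 3)*(z)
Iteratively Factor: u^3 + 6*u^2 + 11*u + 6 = (u + 1)*(u^2 + 5*u + 6) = (u + 1)*(u + 2)*(u + 3)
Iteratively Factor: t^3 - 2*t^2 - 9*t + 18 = (t + 3)*(t^2 - 5*t + 6) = (t - 3)*(t + 3)*(t - 2)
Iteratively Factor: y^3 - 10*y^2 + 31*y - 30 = (y - 5)*(y^2 - 5*y + 6) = (y - 5)*(y - 3)*(y - 2)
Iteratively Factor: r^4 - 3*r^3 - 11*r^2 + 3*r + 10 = (r - 1)*(r^3 - 2*r^2 - 13*r - 10) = (r - 5)*(r - 1)*(r^2 + 3*r + 2) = (r - 5)*(r - 1)*(r + 2)*(r + 1)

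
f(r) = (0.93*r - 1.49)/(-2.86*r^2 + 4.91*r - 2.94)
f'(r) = (0.93*r - 1.49)*(5.72*r - 4.91)/(-2.86*r^2 + 4.91*r - 2.94)^2 + 0.93/(-2.86*r^2 + 4.91*r - 2.94)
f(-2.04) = 0.14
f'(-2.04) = 0.05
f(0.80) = 0.89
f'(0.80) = -0.75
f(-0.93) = 0.24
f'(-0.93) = 0.15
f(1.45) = 0.08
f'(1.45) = -0.65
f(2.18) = -0.09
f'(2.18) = -0.04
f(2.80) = -0.10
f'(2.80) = 0.01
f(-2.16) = 0.13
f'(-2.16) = 0.05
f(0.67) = 0.93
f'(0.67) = 0.07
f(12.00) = -0.03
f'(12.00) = 0.00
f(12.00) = -0.03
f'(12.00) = 0.00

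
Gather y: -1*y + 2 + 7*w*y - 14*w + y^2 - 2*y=-14*w + y^2 + y*(7*w - 3) + 2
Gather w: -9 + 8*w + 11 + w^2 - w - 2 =w^2 + 7*w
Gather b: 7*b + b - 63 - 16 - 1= 8*b - 80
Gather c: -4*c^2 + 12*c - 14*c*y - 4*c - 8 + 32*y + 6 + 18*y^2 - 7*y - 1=-4*c^2 + c*(8 - 14*y) + 18*y^2 + 25*y - 3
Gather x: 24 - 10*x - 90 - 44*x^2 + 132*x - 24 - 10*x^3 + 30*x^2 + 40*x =-10*x^3 - 14*x^2 + 162*x - 90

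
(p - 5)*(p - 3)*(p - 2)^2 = p^4 - 12*p^3 + 51*p^2 - 92*p + 60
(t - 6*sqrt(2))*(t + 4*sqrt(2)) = t^2 - 2*sqrt(2)*t - 48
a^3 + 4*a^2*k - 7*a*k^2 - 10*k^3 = (a - 2*k)*(a + k)*(a + 5*k)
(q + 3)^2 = q^2 + 6*q + 9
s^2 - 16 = (s - 4)*(s + 4)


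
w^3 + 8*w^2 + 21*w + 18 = (w + 2)*(w + 3)^2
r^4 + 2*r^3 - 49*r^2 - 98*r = r*(r - 7)*(r + 2)*(r + 7)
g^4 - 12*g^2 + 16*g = g*(g - 2)^2*(g + 4)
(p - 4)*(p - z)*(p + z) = p^3 - 4*p^2 - p*z^2 + 4*z^2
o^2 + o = o*(o + 1)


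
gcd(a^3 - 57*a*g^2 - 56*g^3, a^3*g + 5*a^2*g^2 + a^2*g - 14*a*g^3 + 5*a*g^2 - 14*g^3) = a + 7*g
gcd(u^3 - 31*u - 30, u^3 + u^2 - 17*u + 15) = u + 5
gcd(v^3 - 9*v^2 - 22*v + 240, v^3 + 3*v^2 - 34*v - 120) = v^2 - v - 30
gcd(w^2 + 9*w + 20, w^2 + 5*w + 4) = w + 4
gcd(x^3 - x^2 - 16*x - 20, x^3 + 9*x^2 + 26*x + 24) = x + 2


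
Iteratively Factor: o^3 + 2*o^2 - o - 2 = (o - 1)*(o^2 + 3*o + 2) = (o - 1)*(o + 1)*(o + 2)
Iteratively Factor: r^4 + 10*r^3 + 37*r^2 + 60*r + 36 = (r + 3)*(r^3 + 7*r^2 + 16*r + 12) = (r + 2)*(r + 3)*(r^2 + 5*r + 6) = (r + 2)^2*(r + 3)*(r + 3)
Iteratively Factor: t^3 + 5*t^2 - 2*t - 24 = (t - 2)*(t^2 + 7*t + 12) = (t - 2)*(t + 4)*(t + 3)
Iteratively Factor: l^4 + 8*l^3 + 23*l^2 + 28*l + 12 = (l + 3)*(l^3 + 5*l^2 + 8*l + 4) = (l + 2)*(l + 3)*(l^2 + 3*l + 2) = (l + 2)^2*(l + 3)*(l + 1)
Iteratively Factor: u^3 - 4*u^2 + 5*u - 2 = (u - 2)*(u^2 - 2*u + 1) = (u - 2)*(u - 1)*(u - 1)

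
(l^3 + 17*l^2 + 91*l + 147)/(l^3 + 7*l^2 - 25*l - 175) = (l^2 + 10*l + 21)/(l^2 - 25)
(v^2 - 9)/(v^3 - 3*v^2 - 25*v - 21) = (v - 3)/(v^2 - 6*v - 7)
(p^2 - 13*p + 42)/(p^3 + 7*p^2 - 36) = (p^2 - 13*p + 42)/(p^3 + 7*p^2 - 36)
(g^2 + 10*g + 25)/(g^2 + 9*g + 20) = (g + 5)/(g + 4)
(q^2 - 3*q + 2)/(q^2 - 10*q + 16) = (q - 1)/(q - 8)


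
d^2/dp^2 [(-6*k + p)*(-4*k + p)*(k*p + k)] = 2*k*(-10*k + 3*p + 1)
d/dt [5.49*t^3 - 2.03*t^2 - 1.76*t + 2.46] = 16.47*t^2 - 4.06*t - 1.76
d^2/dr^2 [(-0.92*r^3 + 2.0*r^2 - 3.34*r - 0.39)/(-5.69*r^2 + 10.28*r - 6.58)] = (-2.8421709430404e-14*r^5 + 107.857836*r^3 + 151.656426*r^2 - 648.179568*r + 331.891428)/(184.220009*r^6 - 998.478924*r^5 + 2443.034502*r^4 - 3395.685488*r^3 + 2825.161164*r^2 - 1335.260976*r + 284.890312)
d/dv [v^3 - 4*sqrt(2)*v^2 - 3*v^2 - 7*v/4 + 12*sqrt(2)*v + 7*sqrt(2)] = 3*v^2 - 8*sqrt(2)*v - 6*v - 7/4 + 12*sqrt(2)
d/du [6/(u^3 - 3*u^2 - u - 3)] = 6*(-3*u^2 + 6*u + 1)/(-u^3 + 3*u^2 + u + 3)^2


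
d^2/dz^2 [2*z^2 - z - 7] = 4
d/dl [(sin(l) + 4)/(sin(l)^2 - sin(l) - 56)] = (-8*sin(l) + cos(l)^2 - 53)*cos(l)/(sin(l) + cos(l)^2 + 55)^2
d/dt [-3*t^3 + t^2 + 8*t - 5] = -9*t^2 + 2*t + 8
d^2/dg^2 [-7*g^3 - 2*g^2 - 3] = -42*g - 4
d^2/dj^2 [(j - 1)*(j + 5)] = 2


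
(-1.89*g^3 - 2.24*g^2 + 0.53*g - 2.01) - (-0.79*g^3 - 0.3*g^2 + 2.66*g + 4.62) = -1.1*g^3 - 1.94*g^2 - 2.13*g - 6.63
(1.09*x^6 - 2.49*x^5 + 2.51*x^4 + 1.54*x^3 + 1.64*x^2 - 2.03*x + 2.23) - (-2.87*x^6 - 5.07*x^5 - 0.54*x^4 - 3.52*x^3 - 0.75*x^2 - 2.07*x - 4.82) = 3.96*x^6 + 2.58*x^5 + 3.05*x^4 + 5.06*x^3 + 2.39*x^2 + 0.04*x + 7.05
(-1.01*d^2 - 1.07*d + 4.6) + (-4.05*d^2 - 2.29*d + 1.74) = -5.06*d^2 - 3.36*d + 6.34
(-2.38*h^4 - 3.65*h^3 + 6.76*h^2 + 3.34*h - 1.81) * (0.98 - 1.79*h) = 4.2602*h^5 + 4.2011*h^4 - 15.6774*h^3 + 0.646199999999999*h^2 + 6.5131*h - 1.7738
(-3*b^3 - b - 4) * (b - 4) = -3*b^4 + 12*b^3 - b^2 + 16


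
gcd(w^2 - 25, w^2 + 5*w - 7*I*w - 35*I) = w + 5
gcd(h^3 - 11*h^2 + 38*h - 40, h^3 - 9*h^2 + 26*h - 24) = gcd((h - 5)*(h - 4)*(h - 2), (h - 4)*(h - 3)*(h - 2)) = h^2 - 6*h + 8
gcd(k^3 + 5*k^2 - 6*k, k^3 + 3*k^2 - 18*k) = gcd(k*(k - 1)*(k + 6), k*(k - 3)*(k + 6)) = k^2 + 6*k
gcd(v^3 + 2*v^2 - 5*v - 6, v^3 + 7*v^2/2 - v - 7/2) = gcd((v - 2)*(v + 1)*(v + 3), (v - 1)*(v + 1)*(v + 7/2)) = v + 1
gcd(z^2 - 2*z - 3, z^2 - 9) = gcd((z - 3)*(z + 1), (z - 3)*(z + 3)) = z - 3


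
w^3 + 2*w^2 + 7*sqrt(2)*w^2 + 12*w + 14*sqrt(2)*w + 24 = (w + 2)*(w + sqrt(2))*(w + 6*sqrt(2))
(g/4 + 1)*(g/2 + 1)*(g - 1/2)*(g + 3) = g^4/8 + 17*g^3/16 + 43*g^2/16 + 11*g/8 - 3/2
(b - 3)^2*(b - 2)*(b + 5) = b^4 - 3*b^3 - 19*b^2 + 87*b - 90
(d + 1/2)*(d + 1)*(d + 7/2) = d^3 + 5*d^2 + 23*d/4 + 7/4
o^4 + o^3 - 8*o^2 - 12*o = o*(o - 3)*(o + 2)^2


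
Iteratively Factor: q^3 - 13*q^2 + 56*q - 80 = (q - 5)*(q^2 - 8*q + 16) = (q - 5)*(q - 4)*(q - 4)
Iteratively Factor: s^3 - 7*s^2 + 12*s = (s - 3)*(s^2 - 4*s) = (s - 4)*(s - 3)*(s)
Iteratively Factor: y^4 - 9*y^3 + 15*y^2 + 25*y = (y + 1)*(y^3 - 10*y^2 + 25*y) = (y - 5)*(y + 1)*(y^2 - 5*y) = (y - 5)^2*(y + 1)*(y)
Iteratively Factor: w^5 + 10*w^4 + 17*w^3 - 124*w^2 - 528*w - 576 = (w + 4)*(w^4 + 6*w^3 - 7*w^2 - 96*w - 144) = (w + 3)*(w + 4)*(w^3 + 3*w^2 - 16*w - 48) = (w + 3)*(w + 4)^2*(w^2 - w - 12) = (w + 3)^2*(w + 4)^2*(w - 4)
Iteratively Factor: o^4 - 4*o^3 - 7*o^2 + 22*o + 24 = (o - 3)*(o^3 - o^2 - 10*o - 8) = (o - 3)*(o + 1)*(o^2 - 2*o - 8) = (o - 3)*(o + 1)*(o + 2)*(o - 4)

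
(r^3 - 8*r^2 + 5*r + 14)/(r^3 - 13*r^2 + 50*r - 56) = (r + 1)/(r - 4)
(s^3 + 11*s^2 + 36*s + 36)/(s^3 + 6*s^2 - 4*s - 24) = (s + 3)/(s - 2)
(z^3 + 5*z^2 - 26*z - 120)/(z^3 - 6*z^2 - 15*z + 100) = (z + 6)/(z - 5)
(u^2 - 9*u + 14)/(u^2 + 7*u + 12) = (u^2 - 9*u + 14)/(u^2 + 7*u + 12)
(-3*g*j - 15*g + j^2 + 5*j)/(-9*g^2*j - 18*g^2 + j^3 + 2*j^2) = (j + 5)/(3*g*j + 6*g + j^2 + 2*j)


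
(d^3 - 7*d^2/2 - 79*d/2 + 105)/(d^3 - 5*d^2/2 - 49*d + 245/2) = (d + 6)/(d + 7)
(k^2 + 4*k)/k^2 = (k + 4)/k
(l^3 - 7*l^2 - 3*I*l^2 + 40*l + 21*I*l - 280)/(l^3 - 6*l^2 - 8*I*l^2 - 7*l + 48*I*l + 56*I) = (l + 5*I)/(l + 1)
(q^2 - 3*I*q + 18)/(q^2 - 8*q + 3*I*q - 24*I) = (q - 6*I)/(q - 8)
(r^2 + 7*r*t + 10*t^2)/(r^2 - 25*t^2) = (r + 2*t)/(r - 5*t)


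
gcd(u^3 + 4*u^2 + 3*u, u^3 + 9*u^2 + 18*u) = u^2 + 3*u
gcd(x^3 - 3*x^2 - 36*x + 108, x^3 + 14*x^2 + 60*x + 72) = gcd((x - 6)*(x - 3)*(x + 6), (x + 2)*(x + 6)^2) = x + 6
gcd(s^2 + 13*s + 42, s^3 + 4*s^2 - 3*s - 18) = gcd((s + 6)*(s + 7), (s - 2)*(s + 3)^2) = 1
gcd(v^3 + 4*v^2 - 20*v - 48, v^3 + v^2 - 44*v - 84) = v^2 + 8*v + 12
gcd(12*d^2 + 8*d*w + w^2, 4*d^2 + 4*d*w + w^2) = 2*d + w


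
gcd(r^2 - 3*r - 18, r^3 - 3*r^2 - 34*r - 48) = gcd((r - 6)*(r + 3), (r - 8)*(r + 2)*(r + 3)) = r + 3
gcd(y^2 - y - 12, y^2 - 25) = 1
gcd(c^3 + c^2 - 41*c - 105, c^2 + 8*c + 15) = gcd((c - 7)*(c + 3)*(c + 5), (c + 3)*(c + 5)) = c^2 + 8*c + 15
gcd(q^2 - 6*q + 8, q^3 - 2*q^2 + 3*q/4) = 1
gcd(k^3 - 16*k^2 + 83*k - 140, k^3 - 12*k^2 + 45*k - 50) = k - 5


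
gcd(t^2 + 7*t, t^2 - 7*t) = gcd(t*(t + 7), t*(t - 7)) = t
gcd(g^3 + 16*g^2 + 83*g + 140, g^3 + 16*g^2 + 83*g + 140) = g^3 + 16*g^2 + 83*g + 140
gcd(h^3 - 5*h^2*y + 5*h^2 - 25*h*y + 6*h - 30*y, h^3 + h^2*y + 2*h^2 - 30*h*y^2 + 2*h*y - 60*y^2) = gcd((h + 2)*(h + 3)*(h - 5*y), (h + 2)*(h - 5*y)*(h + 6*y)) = -h^2 + 5*h*y - 2*h + 10*y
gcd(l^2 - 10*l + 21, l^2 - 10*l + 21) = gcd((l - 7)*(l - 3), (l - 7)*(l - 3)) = l^2 - 10*l + 21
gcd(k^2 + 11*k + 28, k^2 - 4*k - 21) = 1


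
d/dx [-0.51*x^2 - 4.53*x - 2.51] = -1.02*x - 4.53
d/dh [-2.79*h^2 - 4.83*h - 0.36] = -5.58*h - 4.83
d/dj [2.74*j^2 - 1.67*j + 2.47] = 5.48*j - 1.67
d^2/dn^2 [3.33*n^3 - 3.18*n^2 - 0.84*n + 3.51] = 19.98*n - 6.36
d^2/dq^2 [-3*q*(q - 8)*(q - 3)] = 66 - 18*q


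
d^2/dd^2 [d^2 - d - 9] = 2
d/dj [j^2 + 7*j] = 2*j + 7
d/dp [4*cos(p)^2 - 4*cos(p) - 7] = 4*sin(p) - 4*sin(2*p)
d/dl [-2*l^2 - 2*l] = -4*l - 2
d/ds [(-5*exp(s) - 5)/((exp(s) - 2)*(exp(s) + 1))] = 5*exp(s)/(exp(s) - 2)^2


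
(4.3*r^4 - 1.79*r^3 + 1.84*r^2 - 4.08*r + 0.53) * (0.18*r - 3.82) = 0.774*r^5 - 16.7482*r^4 + 7.169*r^3 - 7.7632*r^2 + 15.681*r - 2.0246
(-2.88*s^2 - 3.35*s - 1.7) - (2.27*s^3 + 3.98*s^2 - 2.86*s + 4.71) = -2.27*s^3 - 6.86*s^2 - 0.49*s - 6.41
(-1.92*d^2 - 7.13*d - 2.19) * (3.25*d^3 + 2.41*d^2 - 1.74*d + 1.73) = -6.24*d^5 - 27.7997*d^4 - 20.96*d^3 + 3.8067*d^2 - 8.5243*d - 3.7887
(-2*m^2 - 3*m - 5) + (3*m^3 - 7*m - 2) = 3*m^3 - 2*m^2 - 10*m - 7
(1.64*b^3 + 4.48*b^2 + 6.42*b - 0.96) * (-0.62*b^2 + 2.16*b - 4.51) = -1.0168*b^5 + 0.7648*b^4 - 1.7*b^3 - 5.7424*b^2 - 31.0278*b + 4.3296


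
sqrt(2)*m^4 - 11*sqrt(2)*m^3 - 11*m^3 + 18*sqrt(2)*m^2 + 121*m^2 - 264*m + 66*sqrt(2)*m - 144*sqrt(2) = (m - 8)*(m - 3)*(m - 6*sqrt(2))*(sqrt(2)*m + 1)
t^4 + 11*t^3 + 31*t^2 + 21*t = t*(t + 1)*(t + 3)*(t + 7)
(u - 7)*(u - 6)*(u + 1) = u^3 - 12*u^2 + 29*u + 42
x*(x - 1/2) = x^2 - x/2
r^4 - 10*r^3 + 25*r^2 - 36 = (r - 6)*(r - 3)*(r - 2)*(r + 1)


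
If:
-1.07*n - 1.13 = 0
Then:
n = -1.06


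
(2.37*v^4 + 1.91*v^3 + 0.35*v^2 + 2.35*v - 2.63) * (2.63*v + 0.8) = 6.2331*v^5 + 6.9193*v^4 + 2.4485*v^3 + 6.4605*v^2 - 5.0369*v - 2.104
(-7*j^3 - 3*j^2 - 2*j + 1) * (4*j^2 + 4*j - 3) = -28*j^5 - 40*j^4 + j^3 + 5*j^2 + 10*j - 3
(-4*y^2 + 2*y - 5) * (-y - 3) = 4*y^3 + 10*y^2 - y + 15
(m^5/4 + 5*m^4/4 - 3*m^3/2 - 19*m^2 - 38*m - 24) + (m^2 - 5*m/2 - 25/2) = m^5/4 + 5*m^4/4 - 3*m^3/2 - 18*m^2 - 81*m/2 - 73/2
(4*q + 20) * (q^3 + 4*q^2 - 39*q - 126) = 4*q^4 + 36*q^3 - 76*q^2 - 1284*q - 2520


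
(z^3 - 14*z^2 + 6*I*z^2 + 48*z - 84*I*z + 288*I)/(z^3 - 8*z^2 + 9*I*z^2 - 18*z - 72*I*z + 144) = (z - 6)/(z + 3*I)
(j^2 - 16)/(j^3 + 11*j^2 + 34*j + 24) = (j - 4)/(j^2 + 7*j + 6)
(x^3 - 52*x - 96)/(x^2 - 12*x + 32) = (x^2 + 8*x + 12)/(x - 4)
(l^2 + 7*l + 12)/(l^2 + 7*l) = (l^2 + 7*l + 12)/(l*(l + 7))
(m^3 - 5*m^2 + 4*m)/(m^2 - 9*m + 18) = m*(m^2 - 5*m + 4)/(m^2 - 9*m + 18)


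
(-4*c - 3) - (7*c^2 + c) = -7*c^2 - 5*c - 3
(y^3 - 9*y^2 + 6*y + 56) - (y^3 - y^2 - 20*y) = -8*y^2 + 26*y + 56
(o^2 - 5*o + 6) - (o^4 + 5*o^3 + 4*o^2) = -o^4 - 5*o^3 - 3*o^2 - 5*o + 6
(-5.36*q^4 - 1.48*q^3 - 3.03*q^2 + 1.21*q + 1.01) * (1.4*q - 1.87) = -7.504*q^5 + 7.9512*q^4 - 1.4744*q^3 + 7.3601*q^2 - 0.8487*q - 1.8887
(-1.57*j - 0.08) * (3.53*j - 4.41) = -5.5421*j^2 + 6.6413*j + 0.3528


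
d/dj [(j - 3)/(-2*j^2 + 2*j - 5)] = (2*j^2 - 12*j + 1)/(4*j^4 - 8*j^3 + 24*j^2 - 20*j + 25)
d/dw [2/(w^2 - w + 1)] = 2*(1 - 2*w)/(w^2 - w + 1)^2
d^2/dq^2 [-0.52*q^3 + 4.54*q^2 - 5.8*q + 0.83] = 9.08 - 3.12*q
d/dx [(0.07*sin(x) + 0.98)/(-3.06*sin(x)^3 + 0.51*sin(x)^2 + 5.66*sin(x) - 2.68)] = (0.4284*sin(x)^3 + 8.9607*sin(x)^2 - 0.9996*sin(x) - 5.7344)*cos(x)/(9.3636*sin(x)^6 - 3.1212*sin(x)^5 - 34.3791*sin(x)^4 + 22.1748*sin(x)^3 + 29.302*sin(x)^2 - 30.3376*sin(x) + 7.1824)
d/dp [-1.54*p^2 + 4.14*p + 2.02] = 4.14 - 3.08*p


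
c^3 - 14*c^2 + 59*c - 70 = (c - 7)*(c - 5)*(c - 2)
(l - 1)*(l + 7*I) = l^2 - l + 7*I*l - 7*I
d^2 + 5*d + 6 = (d + 2)*(d + 3)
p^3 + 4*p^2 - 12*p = p*(p - 2)*(p + 6)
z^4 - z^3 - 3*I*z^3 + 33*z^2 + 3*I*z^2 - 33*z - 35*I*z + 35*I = (z - 7*I)*(z + 5*I)*(-I*z + I)*(I*z + 1)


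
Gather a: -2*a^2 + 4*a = -2*a^2 + 4*a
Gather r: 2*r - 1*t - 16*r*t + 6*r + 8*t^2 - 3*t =r*(8 - 16*t) + 8*t^2 - 4*t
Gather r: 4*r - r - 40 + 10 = 3*r - 30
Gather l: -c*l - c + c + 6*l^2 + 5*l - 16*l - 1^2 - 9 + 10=6*l^2 + l*(-c - 11)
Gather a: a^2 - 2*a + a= a^2 - a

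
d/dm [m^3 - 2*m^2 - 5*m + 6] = 3*m^2 - 4*m - 5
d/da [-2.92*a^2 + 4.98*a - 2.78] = 4.98 - 5.84*a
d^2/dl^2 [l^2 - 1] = 2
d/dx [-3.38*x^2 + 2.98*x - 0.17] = 2.98 - 6.76*x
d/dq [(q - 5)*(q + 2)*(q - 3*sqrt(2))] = 3*q^2 - 6*sqrt(2)*q - 6*q - 10 + 9*sqrt(2)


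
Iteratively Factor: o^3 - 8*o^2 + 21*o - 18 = (o - 2)*(o^2 - 6*o + 9) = (o - 3)*(o - 2)*(o - 3)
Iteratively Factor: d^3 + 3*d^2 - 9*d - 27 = (d - 3)*(d^2 + 6*d + 9) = (d - 3)*(d + 3)*(d + 3)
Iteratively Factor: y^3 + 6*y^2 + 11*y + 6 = (y + 2)*(y^2 + 4*y + 3) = (y + 1)*(y + 2)*(y + 3)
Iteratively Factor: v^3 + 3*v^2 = (v + 3)*(v^2) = v*(v + 3)*(v)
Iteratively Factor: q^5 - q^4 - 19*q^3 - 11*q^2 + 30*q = (q)*(q^4 - q^3 - 19*q^2 - 11*q + 30) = q*(q - 5)*(q^3 + 4*q^2 + q - 6) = q*(q - 5)*(q + 2)*(q^2 + 2*q - 3) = q*(q - 5)*(q + 2)*(q + 3)*(q - 1)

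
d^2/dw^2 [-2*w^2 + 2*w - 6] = -4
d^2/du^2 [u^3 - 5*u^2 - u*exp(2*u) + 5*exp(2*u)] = -4*u*exp(2*u) + 6*u + 16*exp(2*u) - 10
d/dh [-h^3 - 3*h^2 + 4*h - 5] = -3*h^2 - 6*h + 4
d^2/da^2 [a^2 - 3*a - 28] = 2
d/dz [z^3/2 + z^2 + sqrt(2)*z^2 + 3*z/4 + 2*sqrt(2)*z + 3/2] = 3*z^2/2 + 2*z + 2*sqrt(2)*z + 3/4 + 2*sqrt(2)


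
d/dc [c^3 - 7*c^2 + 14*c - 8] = 3*c^2 - 14*c + 14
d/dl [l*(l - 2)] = 2*l - 2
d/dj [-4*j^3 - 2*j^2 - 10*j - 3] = -12*j^2 - 4*j - 10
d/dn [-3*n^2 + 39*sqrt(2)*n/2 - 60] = -6*n + 39*sqrt(2)/2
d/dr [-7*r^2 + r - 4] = 1 - 14*r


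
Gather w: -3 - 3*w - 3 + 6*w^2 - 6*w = 6*w^2 - 9*w - 6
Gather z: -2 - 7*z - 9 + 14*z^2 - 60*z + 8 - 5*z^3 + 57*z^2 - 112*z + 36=-5*z^3 + 71*z^2 - 179*z + 33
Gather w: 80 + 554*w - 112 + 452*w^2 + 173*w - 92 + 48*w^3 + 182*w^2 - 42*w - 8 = 48*w^3 + 634*w^2 + 685*w - 132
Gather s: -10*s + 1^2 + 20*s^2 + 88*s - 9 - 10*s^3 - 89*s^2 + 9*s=-10*s^3 - 69*s^2 + 87*s - 8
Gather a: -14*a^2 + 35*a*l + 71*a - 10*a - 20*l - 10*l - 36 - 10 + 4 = -14*a^2 + a*(35*l + 61) - 30*l - 42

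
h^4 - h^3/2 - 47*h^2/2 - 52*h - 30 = (h - 6)*(h + 1)*(h + 2)*(h + 5/2)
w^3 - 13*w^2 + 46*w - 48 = (w - 8)*(w - 3)*(w - 2)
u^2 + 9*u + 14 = (u + 2)*(u + 7)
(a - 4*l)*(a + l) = a^2 - 3*a*l - 4*l^2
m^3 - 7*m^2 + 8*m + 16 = (m - 4)^2*(m + 1)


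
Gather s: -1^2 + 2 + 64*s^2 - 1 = 64*s^2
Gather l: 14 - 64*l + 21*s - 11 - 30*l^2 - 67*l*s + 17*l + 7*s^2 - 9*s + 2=-30*l^2 + l*(-67*s - 47) + 7*s^2 + 12*s + 5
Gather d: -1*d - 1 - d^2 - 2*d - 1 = -d^2 - 3*d - 2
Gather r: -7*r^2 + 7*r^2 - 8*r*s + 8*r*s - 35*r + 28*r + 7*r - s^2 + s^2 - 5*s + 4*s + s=0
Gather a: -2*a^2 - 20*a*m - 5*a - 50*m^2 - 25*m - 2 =-2*a^2 + a*(-20*m - 5) - 50*m^2 - 25*m - 2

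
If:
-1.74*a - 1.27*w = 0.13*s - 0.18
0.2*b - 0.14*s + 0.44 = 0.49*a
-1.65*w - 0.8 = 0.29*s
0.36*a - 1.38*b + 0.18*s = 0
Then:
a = 0.55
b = 0.37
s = 1.75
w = -0.79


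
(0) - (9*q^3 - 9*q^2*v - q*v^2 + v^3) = -9*q^3 + 9*q^2*v + q*v^2 - v^3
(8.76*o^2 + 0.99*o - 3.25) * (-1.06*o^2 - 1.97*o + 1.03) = -9.2856*o^4 - 18.3066*o^3 + 10.5175*o^2 + 7.4222*o - 3.3475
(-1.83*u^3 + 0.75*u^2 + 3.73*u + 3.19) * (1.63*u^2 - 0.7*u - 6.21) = -2.9829*u^5 + 2.5035*u^4 + 16.9192*u^3 - 2.0688*u^2 - 25.3963*u - 19.8099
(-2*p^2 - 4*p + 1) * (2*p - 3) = -4*p^3 - 2*p^2 + 14*p - 3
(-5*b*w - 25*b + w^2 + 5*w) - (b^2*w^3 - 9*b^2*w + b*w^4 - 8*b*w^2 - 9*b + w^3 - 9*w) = -b^2*w^3 + 9*b^2*w - b*w^4 + 8*b*w^2 - 5*b*w - 16*b - w^3 + w^2 + 14*w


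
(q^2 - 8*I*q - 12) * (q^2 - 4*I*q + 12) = q^4 - 12*I*q^3 - 32*q^2 - 48*I*q - 144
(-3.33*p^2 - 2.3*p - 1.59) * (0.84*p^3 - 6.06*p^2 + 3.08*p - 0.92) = -2.7972*p^5 + 18.2478*p^4 + 2.346*p^3 + 5.615*p^2 - 2.7812*p + 1.4628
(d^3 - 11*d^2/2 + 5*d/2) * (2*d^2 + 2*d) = 2*d^5 - 9*d^4 - 6*d^3 + 5*d^2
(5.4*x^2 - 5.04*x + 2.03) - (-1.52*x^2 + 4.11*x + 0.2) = 6.92*x^2 - 9.15*x + 1.83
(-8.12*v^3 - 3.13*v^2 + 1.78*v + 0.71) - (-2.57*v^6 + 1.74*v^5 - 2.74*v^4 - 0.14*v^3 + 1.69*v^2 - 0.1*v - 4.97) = 2.57*v^6 - 1.74*v^5 + 2.74*v^4 - 7.98*v^3 - 4.82*v^2 + 1.88*v + 5.68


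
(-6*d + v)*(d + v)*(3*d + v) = -18*d^3 - 21*d^2*v - 2*d*v^2 + v^3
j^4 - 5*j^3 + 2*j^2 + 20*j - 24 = (j - 3)*(j - 2)^2*(j + 2)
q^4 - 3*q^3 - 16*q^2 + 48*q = q*(q - 4)*(q - 3)*(q + 4)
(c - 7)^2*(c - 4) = c^3 - 18*c^2 + 105*c - 196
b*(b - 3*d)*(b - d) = b^3 - 4*b^2*d + 3*b*d^2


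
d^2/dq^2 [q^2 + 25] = 2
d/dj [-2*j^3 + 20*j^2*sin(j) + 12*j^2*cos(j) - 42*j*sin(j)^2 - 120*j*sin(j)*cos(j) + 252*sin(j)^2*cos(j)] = -12*j^2*sin(j) + 20*j^2*cos(j) - 6*j^2 + 40*j*sin(j) - 42*j*sin(2*j) + 24*j*cos(j) - 120*j*cos(2*j) - 63*sin(j) - 60*sin(2*j) + 189*sin(3*j) + 21*cos(2*j) - 21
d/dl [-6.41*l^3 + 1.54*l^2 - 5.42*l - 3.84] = -19.23*l^2 + 3.08*l - 5.42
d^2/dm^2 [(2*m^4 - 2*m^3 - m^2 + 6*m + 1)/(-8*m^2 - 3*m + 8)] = 2*(-128*m^6 - 144*m^5 + 330*m^4 + 122*m^3 - 912*m^2 - 840*m - 153)/(512*m^6 + 576*m^5 - 1320*m^4 - 1125*m^3 + 1320*m^2 + 576*m - 512)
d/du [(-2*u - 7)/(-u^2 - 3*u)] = (-2*u^2 - 14*u - 21)/(u^2*(u^2 + 6*u + 9))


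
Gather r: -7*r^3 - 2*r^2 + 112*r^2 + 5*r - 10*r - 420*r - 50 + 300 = -7*r^3 + 110*r^2 - 425*r + 250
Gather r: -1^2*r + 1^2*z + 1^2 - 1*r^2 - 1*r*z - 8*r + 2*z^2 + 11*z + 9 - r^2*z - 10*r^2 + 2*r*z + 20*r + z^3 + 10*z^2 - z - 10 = r^2*(-z - 11) + r*(z + 11) + z^3 + 12*z^2 + 11*z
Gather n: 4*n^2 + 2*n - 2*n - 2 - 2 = 4*n^2 - 4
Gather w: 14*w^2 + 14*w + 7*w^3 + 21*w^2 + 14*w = 7*w^3 + 35*w^2 + 28*w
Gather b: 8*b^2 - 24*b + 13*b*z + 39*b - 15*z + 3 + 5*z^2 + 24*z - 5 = 8*b^2 + b*(13*z + 15) + 5*z^2 + 9*z - 2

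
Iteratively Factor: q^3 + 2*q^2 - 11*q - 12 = (q + 1)*(q^2 + q - 12) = (q + 1)*(q + 4)*(q - 3)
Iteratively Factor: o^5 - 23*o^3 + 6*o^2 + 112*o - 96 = (o - 4)*(o^4 + 4*o^3 - 7*o^2 - 22*o + 24) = (o - 4)*(o - 1)*(o^3 + 5*o^2 - 2*o - 24) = (o - 4)*(o - 1)*(o + 4)*(o^2 + o - 6) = (o - 4)*(o - 2)*(o - 1)*(o + 4)*(o + 3)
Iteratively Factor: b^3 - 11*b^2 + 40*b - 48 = (b - 3)*(b^2 - 8*b + 16) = (b - 4)*(b - 3)*(b - 4)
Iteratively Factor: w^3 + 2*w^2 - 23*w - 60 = (w + 4)*(w^2 - 2*w - 15) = (w - 5)*(w + 4)*(w + 3)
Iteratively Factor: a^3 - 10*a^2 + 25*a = (a)*(a^2 - 10*a + 25) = a*(a - 5)*(a - 5)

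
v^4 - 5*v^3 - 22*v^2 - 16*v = v*(v - 8)*(v + 1)*(v + 2)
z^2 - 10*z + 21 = (z - 7)*(z - 3)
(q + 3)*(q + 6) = q^2 + 9*q + 18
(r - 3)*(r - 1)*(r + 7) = r^3 + 3*r^2 - 25*r + 21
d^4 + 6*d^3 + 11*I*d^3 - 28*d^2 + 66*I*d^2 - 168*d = d*(d + 6)*(d + 4*I)*(d + 7*I)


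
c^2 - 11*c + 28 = (c - 7)*(c - 4)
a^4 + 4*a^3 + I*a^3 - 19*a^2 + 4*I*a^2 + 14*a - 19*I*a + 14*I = (a - 2)*(a - 1)*(a + 7)*(a + I)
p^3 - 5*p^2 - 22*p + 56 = (p - 7)*(p - 2)*(p + 4)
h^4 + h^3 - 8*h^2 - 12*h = h*(h - 3)*(h + 2)^2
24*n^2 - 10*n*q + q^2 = (-6*n + q)*(-4*n + q)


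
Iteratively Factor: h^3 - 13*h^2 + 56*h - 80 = (h - 5)*(h^2 - 8*h + 16) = (h - 5)*(h - 4)*(h - 4)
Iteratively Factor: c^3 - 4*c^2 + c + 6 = (c - 3)*(c^2 - c - 2) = (c - 3)*(c + 1)*(c - 2)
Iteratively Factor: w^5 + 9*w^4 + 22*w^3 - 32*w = (w)*(w^4 + 9*w^3 + 22*w^2 - 32) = w*(w + 4)*(w^3 + 5*w^2 + 2*w - 8) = w*(w + 2)*(w + 4)*(w^2 + 3*w - 4) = w*(w - 1)*(w + 2)*(w + 4)*(w + 4)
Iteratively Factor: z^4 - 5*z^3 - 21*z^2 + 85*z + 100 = (z + 4)*(z^3 - 9*z^2 + 15*z + 25) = (z + 1)*(z + 4)*(z^2 - 10*z + 25) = (z - 5)*(z + 1)*(z + 4)*(z - 5)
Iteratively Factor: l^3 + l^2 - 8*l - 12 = (l + 2)*(l^2 - l - 6) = (l - 3)*(l + 2)*(l + 2)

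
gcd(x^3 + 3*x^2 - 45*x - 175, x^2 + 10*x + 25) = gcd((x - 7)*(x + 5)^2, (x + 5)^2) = x^2 + 10*x + 25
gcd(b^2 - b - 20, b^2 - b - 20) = b^2 - b - 20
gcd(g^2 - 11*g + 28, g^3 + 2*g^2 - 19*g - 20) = g - 4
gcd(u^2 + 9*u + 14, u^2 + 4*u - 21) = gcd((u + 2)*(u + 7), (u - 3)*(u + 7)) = u + 7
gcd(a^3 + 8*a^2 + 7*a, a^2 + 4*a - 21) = a + 7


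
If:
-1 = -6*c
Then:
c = 1/6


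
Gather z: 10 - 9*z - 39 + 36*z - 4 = 27*z - 33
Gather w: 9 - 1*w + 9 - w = 18 - 2*w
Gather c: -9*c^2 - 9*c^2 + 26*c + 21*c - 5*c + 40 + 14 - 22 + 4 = -18*c^2 + 42*c + 36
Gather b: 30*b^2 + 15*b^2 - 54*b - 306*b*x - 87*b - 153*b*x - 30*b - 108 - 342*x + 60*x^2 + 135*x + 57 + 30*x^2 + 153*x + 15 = 45*b^2 + b*(-459*x - 171) + 90*x^2 - 54*x - 36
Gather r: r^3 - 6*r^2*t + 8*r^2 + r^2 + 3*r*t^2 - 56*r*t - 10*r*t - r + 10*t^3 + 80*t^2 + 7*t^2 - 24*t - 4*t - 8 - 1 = r^3 + r^2*(9 - 6*t) + r*(3*t^2 - 66*t - 1) + 10*t^3 + 87*t^2 - 28*t - 9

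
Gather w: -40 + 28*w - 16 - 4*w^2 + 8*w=-4*w^2 + 36*w - 56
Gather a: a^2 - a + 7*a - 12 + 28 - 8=a^2 + 6*a + 8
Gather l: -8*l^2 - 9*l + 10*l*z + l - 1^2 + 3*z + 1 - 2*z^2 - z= -8*l^2 + l*(10*z - 8) - 2*z^2 + 2*z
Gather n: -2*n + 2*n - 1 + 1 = 0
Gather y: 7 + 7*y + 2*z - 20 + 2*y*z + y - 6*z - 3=y*(2*z + 8) - 4*z - 16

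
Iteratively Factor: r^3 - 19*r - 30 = (r + 3)*(r^2 - 3*r - 10) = (r - 5)*(r + 3)*(r + 2)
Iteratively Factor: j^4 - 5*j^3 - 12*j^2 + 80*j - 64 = (j - 1)*(j^3 - 4*j^2 - 16*j + 64) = (j - 4)*(j - 1)*(j^2 - 16) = (j - 4)^2*(j - 1)*(j + 4)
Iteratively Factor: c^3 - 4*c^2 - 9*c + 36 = (c - 4)*(c^2 - 9) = (c - 4)*(c + 3)*(c - 3)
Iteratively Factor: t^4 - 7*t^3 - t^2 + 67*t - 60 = (t + 3)*(t^3 - 10*t^2 + 29*t - 20) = (t - 1)*(t + 3)*(t^2 - 9*t + 20) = (t - 4)*(t - 1)*(t + 3)*(t - 5)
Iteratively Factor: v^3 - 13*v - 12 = (v + 1)*(v^2 - v - 12) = (v + 1)*(v + 3)*(v - 4)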